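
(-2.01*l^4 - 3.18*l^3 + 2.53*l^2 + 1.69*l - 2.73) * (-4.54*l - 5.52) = 9.1254*l^5 + 25.5324*l^4 + 6.0674*l^3 - 21.6382*l^2 + 3.0654*l + 15.0696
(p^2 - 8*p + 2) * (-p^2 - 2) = -p^4 + 8*p^3 - 4*p^2 + 16*p - 4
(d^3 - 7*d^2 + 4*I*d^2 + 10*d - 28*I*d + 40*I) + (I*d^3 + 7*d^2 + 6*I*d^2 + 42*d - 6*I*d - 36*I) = d^3 + I*d^3 + 10*I*d^2 + 52*d - 34*I*d + 4*I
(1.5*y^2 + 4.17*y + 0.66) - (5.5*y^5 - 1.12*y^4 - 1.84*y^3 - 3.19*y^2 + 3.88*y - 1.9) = -5.5*y^5 + 1.12*y^4 + 1.84*y^3 + 4.69*y^2 + 0.29*y + 2.56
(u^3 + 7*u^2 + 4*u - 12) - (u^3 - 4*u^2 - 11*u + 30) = 11*u^2 + 15*u - 42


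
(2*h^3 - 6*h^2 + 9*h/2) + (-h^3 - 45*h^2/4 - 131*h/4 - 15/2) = h^3 - 69*h^2/4 - 113*h/4 - 15/2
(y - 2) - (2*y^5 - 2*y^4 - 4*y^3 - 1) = -2*y^5 + 2*y^4 + 4*y^3 + y - 1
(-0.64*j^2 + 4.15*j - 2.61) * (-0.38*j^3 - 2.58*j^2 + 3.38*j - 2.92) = 0.2432*j^5 + 0.0741999999999998*j^4 - 11.8784*j^3 + 22.6296*j^2 - 20.9398*j + 7.6212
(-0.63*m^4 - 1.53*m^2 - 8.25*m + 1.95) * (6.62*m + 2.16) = -4.1706*m^5 - 1.3608*m^4 - 10.1286*m^3 - 57.9198*m^2 - 4.911*m + 4.212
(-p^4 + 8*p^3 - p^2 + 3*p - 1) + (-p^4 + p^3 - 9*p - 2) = -2*p^4 + 9*p^3 - p^2 - 6*p - 3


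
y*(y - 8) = y^2 - 8*y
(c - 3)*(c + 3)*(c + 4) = c^3 + 4*c^2 - 9*c - 36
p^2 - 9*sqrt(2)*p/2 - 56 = (p - 8*sqrt(2))*(p + 7*sqrt(2)/2)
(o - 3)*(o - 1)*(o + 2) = o^3 - 2*o^2 - 5*o + 6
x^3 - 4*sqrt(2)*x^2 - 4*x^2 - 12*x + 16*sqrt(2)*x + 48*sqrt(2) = (x - 6)*(x + 2)*(x - 4*sqrt(2))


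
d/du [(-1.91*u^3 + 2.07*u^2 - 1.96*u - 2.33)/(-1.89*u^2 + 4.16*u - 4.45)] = (3.6099*u^4 - 15.8912*u^3 + 30.4053*u^2 - 27.2304*u + 18.4148)/(3.5721*u^4 - 15.7248*u^3 + 34.1266*u^2 - 37.024*u + 19.8025)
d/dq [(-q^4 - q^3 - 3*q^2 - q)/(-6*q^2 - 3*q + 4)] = (12*q^5 + 15*q^4 - 10*q^3 - 9*q^2 - 24*q - 4)/(36*q^4 + 36*q^3 - 39*q^2 - 24*q + 16)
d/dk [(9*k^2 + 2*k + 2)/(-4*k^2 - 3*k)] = (-19*k^2 + 16*k + 6)/(k^2*(16*k^2 + 24*k + 9))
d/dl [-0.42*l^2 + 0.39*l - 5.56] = 0.39 - 0.84*l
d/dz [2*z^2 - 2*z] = 4*z - 2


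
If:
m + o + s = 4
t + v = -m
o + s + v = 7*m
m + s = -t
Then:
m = v/8 + 1/2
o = 7/2 - 9*v/8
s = v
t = -9*v/8 - 1/2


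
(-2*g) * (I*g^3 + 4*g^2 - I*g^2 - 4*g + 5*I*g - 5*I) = -2*I*g^4 - 8*g^3 + 2*I*g^3 + 8*g^2 - 10*I*g^2 + 10*I*g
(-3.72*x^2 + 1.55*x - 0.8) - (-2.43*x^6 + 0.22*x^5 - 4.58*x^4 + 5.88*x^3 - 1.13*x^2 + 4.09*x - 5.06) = 2.43*x^6 - 0.22*x^5 + 4.58*x^4 - 5.88*x^3 - 2.59*x^2 - 2.54*x + 4.26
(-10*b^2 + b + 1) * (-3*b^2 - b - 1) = 30*b^4 + 7*b^3 + 6*b^2 - 2*b - 1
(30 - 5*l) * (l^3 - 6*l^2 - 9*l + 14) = -5*l^4 + 60*l^3 - 135*l^2 - 340*l + 420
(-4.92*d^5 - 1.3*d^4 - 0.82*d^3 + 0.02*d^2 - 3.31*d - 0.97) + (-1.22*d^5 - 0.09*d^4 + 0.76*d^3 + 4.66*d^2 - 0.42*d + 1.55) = -6.14*d^5 - 1.39*d^4 - 0.0599999999999999*d^3 + 4.68*d^2 - 3.73*d + 0.58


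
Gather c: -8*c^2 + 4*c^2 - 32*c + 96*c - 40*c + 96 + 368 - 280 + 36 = -4*c^2 + 24*c + 220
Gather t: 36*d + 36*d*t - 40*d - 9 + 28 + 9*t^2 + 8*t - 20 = -4*d + 9*t^2 + t*(36*d + 8) - 1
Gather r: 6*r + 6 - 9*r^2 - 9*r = -9*r^2 - 3*r + 6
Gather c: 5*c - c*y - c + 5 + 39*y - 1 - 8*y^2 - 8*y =c*(4 - y) - 8*y^2 + 31*y + 4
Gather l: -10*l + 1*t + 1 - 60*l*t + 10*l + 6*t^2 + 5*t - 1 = -60*l*t + 6*t^2 + 6*t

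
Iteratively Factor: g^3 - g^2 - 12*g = (g)*(g^2 - g - 12) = g*(g + 3)*(g - 4)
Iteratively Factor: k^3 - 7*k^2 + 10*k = (k - 5)*(k^2 - 2*k) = k*(k - 5)*(k - 2)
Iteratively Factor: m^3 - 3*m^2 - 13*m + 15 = (m + 3)*(m^2 - 6*m + 5) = (m - 5)*(m + 3)*(m - 1)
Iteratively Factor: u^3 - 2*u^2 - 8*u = (u)*(u^2 - 2*u - 8) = u*(u + 2)*(u - 4)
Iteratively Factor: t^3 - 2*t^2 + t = (t - 1)*(t^2 - t) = (t - 1)^2*(t)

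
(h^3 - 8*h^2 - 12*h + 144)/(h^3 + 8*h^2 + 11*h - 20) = (h^2 - 12*h + 36)/(h^2 + 4*h - 5)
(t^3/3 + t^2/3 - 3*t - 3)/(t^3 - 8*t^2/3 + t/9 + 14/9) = 3*(t^3 + t^2 - 9*t - 9)/(9*t^3 - 24*t^2 + t + 14)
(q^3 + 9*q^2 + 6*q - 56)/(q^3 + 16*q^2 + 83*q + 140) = (q - 2)/(q + 5)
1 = 1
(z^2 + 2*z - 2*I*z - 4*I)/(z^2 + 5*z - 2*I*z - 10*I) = (z + 2)/(z + 5)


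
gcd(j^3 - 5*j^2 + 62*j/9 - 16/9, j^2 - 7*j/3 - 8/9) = j - 8/3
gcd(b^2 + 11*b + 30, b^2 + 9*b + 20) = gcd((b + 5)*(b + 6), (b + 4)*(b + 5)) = b + 5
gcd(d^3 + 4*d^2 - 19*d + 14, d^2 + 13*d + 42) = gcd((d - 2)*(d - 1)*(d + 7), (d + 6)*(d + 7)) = d + 7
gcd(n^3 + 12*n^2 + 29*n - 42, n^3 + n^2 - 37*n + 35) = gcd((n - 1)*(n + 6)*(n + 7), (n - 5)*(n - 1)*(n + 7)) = n^2 + 6*n - 7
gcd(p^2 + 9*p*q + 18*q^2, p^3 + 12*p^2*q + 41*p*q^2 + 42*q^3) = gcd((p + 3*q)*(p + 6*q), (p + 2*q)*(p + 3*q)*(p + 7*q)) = p + 3*q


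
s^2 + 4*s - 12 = (s - 2)*(s + 6)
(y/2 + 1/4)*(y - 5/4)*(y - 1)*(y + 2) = y^4/2 + y^3/8 - 27*y^2/16 + 7*y/16 + 5/8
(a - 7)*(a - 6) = a^2 - 13*a + 42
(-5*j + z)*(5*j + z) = -25*j^2 + z^2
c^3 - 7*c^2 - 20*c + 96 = (c - 8)*(c - 3)*(c + 4)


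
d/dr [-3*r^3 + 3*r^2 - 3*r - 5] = -9*r^2 + 6*r - 3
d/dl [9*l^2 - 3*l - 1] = 18*l - 3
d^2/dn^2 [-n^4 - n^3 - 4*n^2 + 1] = -12*n^2 - 6*n - 8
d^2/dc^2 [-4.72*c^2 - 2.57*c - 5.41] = -9.44000000000000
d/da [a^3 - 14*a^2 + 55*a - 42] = 3*a^2 - 28*a + 55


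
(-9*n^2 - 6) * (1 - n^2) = 9*n^4 - 3*n^2 - 6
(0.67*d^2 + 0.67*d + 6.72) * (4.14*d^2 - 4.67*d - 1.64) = 2.7738*d^4 - 0.3551*d^3 + 23.5931*d^2 - 32.4812*d - 11.0208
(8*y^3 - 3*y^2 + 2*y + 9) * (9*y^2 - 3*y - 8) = 72*y^5 - 51*y^4 - 37*y^3 + 99*y^2 - 43*y - 72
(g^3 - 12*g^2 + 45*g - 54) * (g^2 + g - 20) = g^5 - 11*g^4 + 13*g^3 + 231*g^2 - 954*g + 1080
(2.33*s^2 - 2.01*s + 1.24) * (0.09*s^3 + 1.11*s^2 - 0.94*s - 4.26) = 0.2097*s^5 + 2.4054*s^4 - 4.3097*s^3 - 6.66*s^2 + 7.397*s - 5.2824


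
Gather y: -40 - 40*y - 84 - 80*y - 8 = -120*y - 132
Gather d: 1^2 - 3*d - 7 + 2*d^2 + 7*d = 2*d^2 + 4*d - 6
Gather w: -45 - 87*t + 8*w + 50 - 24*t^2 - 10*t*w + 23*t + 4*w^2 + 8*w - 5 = -24*t^2 - 64*t + 4*w^2 + w*(16 - 10*t)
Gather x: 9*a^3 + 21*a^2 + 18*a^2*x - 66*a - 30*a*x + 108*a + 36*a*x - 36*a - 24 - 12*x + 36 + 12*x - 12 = 9*a^3 + 21*a^2 + 6*a + x*(18*a^2 + 6*a)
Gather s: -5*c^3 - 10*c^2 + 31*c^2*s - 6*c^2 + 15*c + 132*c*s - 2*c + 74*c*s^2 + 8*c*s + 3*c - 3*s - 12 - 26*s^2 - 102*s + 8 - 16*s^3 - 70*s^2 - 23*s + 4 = -5*c^3 - 16*c^2 + 16*c - 16*s^3 + s^2*(74*c - 96) + s*(31*c^2 + 140*c - 128)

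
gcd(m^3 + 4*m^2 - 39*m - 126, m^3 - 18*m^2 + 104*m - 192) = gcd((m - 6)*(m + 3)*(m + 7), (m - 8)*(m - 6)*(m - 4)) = m - 6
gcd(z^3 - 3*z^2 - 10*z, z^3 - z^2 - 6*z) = z^2 + 2*z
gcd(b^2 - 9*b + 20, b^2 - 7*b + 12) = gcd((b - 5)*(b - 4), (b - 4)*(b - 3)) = b - 4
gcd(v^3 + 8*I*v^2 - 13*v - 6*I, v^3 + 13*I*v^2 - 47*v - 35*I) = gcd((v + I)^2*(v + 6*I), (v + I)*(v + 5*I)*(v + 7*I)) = v + I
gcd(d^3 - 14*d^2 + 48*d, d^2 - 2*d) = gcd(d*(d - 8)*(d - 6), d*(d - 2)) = d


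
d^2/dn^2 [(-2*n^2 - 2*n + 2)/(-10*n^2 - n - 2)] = 12*(30*n^3 - 120*n^2 - 30*n + 7)/(1000*n^6 + 300*n^5 + 630*n^4 + 121*n^3 + 126*n^2 + 12*n + 8)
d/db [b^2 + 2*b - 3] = 2*b + 2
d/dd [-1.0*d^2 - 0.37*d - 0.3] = -2.0*d - 0.37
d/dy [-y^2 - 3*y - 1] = -2*y - 3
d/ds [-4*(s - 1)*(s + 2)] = -8*s - 4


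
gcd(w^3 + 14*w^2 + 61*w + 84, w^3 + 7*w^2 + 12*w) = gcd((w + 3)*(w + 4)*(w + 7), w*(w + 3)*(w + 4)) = w^2 + 7*w + 12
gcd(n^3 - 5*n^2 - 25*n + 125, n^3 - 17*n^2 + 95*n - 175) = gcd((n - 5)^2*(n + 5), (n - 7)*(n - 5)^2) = n^2 - 10*n + 25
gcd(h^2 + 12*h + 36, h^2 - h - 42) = h + 6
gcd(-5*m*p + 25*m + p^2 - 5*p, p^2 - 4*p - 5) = p - 5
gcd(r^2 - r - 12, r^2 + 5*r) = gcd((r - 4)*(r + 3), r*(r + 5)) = 1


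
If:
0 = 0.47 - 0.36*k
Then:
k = 1.31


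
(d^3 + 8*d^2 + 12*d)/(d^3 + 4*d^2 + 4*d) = (d + 6)/(d + 2)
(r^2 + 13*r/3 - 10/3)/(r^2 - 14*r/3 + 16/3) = (3*r^2 + 13*r - 10)/(3*r^2 - 14*r + 16)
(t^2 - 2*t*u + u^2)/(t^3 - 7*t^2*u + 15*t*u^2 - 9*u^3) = (t - u)/(t^2 - 6*t*u + 9*u^2)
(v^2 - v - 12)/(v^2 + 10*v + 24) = (v^2 - v - 12)/(v^2 + 10*v + 24)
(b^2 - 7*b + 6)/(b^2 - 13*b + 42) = (b - 1)/(b - 7)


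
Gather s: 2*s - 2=2*s - 2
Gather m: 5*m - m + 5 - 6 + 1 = 4*m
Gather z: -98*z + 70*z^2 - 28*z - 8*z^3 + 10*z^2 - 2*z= -8*z^3 + 80*z^2 - 128*z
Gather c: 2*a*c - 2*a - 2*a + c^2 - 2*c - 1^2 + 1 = -4*a + c^2 + c*(2*a - 2)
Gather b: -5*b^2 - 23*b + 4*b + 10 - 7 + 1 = -5*b^2 - 19*b + 4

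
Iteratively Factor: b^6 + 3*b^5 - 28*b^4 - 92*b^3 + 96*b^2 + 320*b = (b + 2)*(b^5 + b^4 - 30*b^3 - 32*b^2 + 160*b) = (b + 2)*(b + 4)*(b^4 - 3*b^3 - 18*b^2 + 40*b) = b*(b + 2)*(b + 4)*(b^3 - 3*b^2 - 18*b + 40) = b*(b - 2)*(b + 2)*(b + 4)*(b^2 - b - 20) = b*(b - 2)*(b + 2)*(b + 4)^2*(b - 5)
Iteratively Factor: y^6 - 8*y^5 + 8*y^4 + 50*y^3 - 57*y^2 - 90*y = (y)*(y^5 - 8*y^4 + 8*y^3 + 50*y^2 - 57*y - 90) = y*(y - 3)*(y^4 - 5*y^3 - 7*y^2 + 29*y + 30) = y*(y - 3)*(y + 2)*(y^3 - 7*y^2 + 7*y + 15) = y*(y - 3)*(y + 1)*(y + 2)*(y^2 - 8*y + 15) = y*(y - 3)^2*(y + 1)*(y + 2)*(y - 5)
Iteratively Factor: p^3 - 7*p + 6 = (p - 1)*(p^2 + p - 6) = (p - 1)*(p + 3)*(p - 2)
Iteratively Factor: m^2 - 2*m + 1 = (m - 1)*(m - 1)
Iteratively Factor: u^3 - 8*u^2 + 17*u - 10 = (u - 1)*(u^2 - 7*u + 10) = (u - 5)*(u - 1)*(u - 2)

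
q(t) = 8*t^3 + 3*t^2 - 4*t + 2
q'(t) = 24*t^2 + 6*t - 4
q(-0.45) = 3.68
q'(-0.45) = -1.84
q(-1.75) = -24.69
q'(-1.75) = 59.00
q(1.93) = 62.97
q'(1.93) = 96.98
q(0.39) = 1.37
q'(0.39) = 1.99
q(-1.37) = -7.46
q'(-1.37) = 32.83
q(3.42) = 343.42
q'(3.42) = 297.23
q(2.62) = 155.99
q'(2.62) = 176.47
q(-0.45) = 3.68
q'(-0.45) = -1.84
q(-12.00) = -13342.00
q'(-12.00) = 3380.00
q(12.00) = 14210.00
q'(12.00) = 3524.00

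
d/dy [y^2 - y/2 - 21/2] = 2*y - 1/2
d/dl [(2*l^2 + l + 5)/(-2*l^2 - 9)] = (2*l^2 - 16*l - 9)/(4*l^4 + 36*l^2 + 81)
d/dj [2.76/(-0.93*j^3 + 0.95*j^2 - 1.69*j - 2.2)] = (7.7004*j^2 - 5.244*j + 4.6644)/(0.93*j^3 - 0.95*j^2 + 1.69*j + 2.2)^2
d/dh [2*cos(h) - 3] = -2*sin(h)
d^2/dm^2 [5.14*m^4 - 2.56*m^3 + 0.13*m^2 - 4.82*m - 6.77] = 61.68*m^2 - 15.36*m + 0.26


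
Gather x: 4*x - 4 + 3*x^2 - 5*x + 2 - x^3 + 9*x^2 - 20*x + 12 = -x^3 + 12*x^2 - 21*x + 10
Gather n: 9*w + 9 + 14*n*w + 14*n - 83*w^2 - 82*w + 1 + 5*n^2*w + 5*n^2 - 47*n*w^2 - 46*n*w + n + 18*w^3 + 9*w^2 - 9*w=n^2*(5*w + 5) + n*(-47*w^2 - 32*w + 15) + 18*w^3 - 74*w^2 - 82*w + 10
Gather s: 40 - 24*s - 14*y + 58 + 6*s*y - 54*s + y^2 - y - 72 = s*(6*y - 78) + y^2 - 15*y + 26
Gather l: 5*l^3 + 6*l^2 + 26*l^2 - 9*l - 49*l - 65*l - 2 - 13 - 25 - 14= 5*l^3 + 32*l^2 - 123*l - 54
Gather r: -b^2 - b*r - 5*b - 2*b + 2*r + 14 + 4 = -b^2 - 7*b + r*(2 - b) + 18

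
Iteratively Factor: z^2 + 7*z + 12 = (z + 4)*(z + 3)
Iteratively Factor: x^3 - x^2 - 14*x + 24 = (x - 2)*(x^2 + x - 12) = (x - 3)*(x - 2)*(x + 4)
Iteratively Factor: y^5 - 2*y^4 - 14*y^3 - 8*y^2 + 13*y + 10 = (y - 1)*(y^4 - y^3 - 15*y^2 - 23*y - 10) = (y - 1)*(y + 1)*(y^3 - 2*y^2 - 13*y - 10) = (y - 1)*(y + 1)^2*(y^2 - 3*y - 10) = (y - 5)*(y - 1)*(y + 1)^2*(y + 2)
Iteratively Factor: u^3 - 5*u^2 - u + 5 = (u - 1)*(u^2 - 4*u - 5) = (u - 5)*(u - 1)*(u + 1)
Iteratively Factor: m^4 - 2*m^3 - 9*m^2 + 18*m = (m - 2)*(m^3 - 9*m) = (m - 3)*(m - 2)*(m^2 + 3*m) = m*(m - 3)*(m - 2)*(m + 3)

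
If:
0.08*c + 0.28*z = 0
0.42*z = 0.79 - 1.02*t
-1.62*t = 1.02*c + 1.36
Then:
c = -2.16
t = 0.52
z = 0.62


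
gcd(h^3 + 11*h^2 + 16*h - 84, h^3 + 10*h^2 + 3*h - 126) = h^2 + 13*h + 42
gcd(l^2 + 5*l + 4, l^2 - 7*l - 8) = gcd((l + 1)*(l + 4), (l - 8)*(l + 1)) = l + 1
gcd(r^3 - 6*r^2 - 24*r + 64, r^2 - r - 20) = r + 4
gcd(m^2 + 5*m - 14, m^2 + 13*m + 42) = m + 7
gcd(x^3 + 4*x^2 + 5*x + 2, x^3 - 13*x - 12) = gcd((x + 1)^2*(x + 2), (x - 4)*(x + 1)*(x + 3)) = x + 1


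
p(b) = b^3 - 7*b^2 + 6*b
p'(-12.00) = 606.00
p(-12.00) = -2808.00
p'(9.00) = 123.00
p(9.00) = 216.00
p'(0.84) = -3.64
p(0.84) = 0.69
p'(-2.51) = 60.04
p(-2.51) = -74.97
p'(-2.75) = 67.19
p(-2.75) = -90.23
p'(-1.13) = 25.65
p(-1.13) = -17.16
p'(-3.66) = 97.43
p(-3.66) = -164.76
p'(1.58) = -8.63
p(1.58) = -4.05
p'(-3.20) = 81.52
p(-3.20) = -123.65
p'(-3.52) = 92.45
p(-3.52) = -151.47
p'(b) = 3*b^2 - 14*b + 6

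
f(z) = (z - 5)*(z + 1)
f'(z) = 2*z - 4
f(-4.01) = 27.12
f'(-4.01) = -12.02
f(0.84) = -7.65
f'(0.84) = -2.32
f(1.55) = -8.80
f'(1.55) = -0.90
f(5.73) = 4.91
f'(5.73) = 7.46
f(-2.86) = 14.62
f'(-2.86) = -9.72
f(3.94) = -5.24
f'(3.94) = 3.88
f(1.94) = -9.00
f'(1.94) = -0.12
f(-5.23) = 43.27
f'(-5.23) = -14.46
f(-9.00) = 112.00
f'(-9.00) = -22.00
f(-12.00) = 187.00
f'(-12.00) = -28.00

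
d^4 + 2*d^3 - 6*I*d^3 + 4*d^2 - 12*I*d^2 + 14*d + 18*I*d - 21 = (d - 1)*(d + 3)*(d - 7*I)*(d + I)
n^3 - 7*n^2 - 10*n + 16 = (n - 8)*(n - 1)*(n + 2)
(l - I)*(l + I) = l^2 + 1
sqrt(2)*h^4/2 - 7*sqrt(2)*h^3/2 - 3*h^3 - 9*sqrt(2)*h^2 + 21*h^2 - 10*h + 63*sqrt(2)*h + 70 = (h - 7)*(h - 5*sqrt(2))*(h + sqrt(2))*(sqrt(2)*h/2 + 1)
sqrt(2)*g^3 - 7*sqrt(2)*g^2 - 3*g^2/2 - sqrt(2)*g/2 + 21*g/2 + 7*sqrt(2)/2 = (g - 7)*(g - sqrt(2))*(sqrt(2)*g + 1/2)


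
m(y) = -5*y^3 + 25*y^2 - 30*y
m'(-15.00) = -4155.00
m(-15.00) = 22950.00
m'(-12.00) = -2790.00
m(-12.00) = 12600.00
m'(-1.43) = -132.17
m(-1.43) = 108.64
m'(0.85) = 1.66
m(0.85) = -10.51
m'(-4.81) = -617.54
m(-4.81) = 1279.13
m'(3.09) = -18.72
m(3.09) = -1.52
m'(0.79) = 0.14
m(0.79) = -10.56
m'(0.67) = -3.23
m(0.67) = -10.38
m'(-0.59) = -64.72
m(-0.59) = 27.43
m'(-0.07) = -33.57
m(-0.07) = 2.22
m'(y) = -15*y^2 + 50*y - 30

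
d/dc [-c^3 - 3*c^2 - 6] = 3*c*(-c - 2)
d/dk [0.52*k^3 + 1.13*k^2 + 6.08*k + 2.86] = 1.56*k^2 + 2.26*k + 6.08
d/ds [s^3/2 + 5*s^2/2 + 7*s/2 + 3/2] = 3*s^2/2 + 5*s + 7/2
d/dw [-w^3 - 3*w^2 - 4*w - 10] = -3*w^2 - 6*w - 4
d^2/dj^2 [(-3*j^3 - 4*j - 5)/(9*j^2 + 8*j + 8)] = 2*(-300*j^3 - 1791*j^2 - 792*j + 296)/(729*j^6 + 1944*j^5 + 3672*j^4 + 3968*j^3 + 3264*j^2 + 1536*j + 512)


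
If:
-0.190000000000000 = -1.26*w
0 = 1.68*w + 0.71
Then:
No Solution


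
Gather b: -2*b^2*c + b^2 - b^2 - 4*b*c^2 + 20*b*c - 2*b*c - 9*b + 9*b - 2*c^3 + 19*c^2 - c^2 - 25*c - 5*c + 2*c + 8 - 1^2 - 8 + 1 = -2*b^2*c + b*(-4*c^2 + 18*c) - 2*c^3 + 18*c^2 - 28*c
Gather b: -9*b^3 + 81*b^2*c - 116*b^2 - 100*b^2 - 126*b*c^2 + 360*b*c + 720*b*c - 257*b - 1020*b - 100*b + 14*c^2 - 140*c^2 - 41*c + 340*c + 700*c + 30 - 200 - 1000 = -9*b^3 + b^2*(81*c - 216) + b*(-126*c^2 + 1080*c - 1377) - 126*c^2 + 999*c - 1170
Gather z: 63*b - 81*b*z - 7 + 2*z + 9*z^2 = 63*b + 9*z^2 + z*(2 - 81*b) - 7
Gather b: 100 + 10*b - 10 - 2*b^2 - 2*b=-2*b^2 + 8*b + 90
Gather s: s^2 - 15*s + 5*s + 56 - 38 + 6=s^2 - 10*s + 24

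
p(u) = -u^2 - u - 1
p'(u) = -2*u - 1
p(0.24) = -1.30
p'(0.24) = -1.48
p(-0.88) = -0.89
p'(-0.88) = 0.76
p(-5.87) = -29.59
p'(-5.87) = 10.74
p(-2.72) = -5.68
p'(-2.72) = 4.44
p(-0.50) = -0.75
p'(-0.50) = 0.00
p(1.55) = -4.95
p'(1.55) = -4.10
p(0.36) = -1.49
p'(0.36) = -1.72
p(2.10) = -7.51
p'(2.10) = -5.20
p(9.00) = -91.00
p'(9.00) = -19.00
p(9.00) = -91.00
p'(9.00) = -19.00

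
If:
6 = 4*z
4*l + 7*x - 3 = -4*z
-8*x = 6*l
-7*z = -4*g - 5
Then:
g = 11/8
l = 12/5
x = -9/5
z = 3/2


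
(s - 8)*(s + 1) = s^2 - 7*s - 8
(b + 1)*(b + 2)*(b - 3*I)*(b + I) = b^4 + 3*b^3 - 2*I*b^3 + 5*b^2 - 6*I*b^2 + 9*b - 4*I*b + 6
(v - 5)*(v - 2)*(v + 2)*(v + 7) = v^4 + 2*v^3 - 39*v^2 - 8*v + 140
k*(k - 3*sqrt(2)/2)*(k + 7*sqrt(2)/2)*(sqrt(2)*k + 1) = sqrt(2)*k^4 + 5*k^3 - 17*sqrt(2)*k^2/2 - 21*k/2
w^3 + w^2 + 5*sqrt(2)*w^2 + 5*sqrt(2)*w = w*(w + 1)*(w + 5*sqrt(2))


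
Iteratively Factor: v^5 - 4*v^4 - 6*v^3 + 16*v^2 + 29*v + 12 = (v - 4)*(v^4 - 6*v^2 - 8*v - 3) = (v - 4)*(v - 3)*(v^3 + 3*v^2 + 3*v + 1) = (v - 4)*(v - 3)*(v + 1)*(v^2 + 2*v + 1) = (v - 4)*(v - 3)*(v + 1)^2*(v + 1)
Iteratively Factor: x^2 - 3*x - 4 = (x - 4)*(x + 1)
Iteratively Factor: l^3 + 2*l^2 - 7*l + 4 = (l - 1)*(l^2 + 3*l - 4) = (l - 1)*(l + 4)*(l - 1)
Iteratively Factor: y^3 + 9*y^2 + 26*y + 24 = (y + 4)*(y^2 + 5*y + 6) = (y + 3)*(y + 4)*(y + 2)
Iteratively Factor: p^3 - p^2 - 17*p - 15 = (p + 3)*(p^2 - 4*p - 5) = (p - 5)*(p + 3)*(p + 1)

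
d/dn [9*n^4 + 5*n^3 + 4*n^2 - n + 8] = 36*n^3 + 15*n^2 + 8*n - 1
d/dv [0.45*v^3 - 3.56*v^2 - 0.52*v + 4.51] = 1.35*v^2 - 7.12*v - 0.52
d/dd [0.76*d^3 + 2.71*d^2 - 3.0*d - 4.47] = 2.28*d^2 + 5.42*d - 3.0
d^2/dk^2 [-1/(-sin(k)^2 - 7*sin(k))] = (-4*sin(k) - 21 - 43/sin(k) + 42/sin(k)^2 + 98/sin(k)^3)/(sin(k) + 7)^3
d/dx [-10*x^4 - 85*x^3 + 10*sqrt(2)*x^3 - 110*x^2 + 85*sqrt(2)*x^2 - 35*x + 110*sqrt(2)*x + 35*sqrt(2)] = -40*x^3 - 255*x^2 + 30*sqrt(2)*x^2 - 220*x + 170*sqrt(2)*x - 35 + 110*sqrt(2)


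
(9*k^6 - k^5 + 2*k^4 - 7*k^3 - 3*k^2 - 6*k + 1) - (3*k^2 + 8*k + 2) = 9*k^6 - k^5 + 2*k^4 - 7*k^3 - 6*k^2 - 14*k - 1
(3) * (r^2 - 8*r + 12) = 3*r^2 - 24*r + 36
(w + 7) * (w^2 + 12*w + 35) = w^3 + 19*w^2 + 119*w + 245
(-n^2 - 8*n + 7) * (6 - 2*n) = 2*n^3 + 10*n^2 - 62*n + 42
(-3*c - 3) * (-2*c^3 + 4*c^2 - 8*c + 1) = 6*c^4 - 6*c^3 + 12*c^2 + 21*c - 3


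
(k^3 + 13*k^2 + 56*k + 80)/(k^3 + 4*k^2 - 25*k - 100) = (k + 4)/(k - 5)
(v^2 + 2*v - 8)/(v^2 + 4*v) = (v - 2)/v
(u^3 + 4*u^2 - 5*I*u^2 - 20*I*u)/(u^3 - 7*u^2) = (u^2 + u*(4 - 5*I) - 20*I)/(u*(u - 7))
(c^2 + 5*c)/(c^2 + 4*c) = (c + 5)/(c + 4)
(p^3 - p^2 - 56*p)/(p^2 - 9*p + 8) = p*(p + 7)/(p - 1)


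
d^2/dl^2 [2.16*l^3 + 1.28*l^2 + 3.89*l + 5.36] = 12.96*l + 2.56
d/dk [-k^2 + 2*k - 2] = 2 - 2*k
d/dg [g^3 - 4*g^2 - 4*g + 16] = 3*g^2 - 8*g - 4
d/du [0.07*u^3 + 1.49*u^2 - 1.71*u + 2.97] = 0.21*u^2 + 2.98*u - 1.71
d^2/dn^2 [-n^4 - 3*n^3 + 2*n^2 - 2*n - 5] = -12*n^2 - 18*n + 4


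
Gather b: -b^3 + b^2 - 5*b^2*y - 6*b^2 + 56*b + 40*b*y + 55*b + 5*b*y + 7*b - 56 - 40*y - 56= -b^3 + b^2*(-5*y - 5) + b*(45*y + 118) - 40*y - 112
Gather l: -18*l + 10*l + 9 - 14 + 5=-8*l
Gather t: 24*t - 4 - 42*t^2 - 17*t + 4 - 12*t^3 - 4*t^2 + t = -12*t^3 - 46*t^2 + 8*t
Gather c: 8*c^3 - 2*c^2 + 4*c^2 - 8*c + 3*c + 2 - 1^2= 8*c^3 + 2*c^2 - 5*c + 1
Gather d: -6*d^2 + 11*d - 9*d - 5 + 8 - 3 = -6*d^2 + 2*d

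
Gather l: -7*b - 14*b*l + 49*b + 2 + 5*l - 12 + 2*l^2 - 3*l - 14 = 42*b + 2*l^2 + l*(2 - 14*b) - 24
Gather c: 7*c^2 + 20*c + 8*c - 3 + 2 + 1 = 7*c^2 + 28*c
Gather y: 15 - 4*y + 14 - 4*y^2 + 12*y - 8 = -4*y^2 + 8*y + 21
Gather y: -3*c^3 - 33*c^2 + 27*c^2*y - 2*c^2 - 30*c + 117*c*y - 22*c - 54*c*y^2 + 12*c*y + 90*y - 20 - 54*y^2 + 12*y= -3*c^3 - 35*c^2 - 52*c + y^2*(-54*c - 54) + y*(27*c^2 + 129*c + 102) - 20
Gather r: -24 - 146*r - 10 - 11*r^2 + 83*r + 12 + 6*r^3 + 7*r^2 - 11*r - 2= 6*r^3 - 4*r^2 - 74*r - 24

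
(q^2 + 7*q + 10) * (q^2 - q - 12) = q^4 + 6*q^3 - 9*q^2 - 94*q - 120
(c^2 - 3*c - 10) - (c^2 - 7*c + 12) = 4*c - 22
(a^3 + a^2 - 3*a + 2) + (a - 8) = a^3 + a^2 - 2*a - 6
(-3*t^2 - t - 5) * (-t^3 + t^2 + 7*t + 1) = 3*t^5 - 2*t^4 - 17*t^3 - 15*t^2 - 36*t - 5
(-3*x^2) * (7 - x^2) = 3*x^4 - 21*x^2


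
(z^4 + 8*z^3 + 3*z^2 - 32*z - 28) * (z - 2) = z^5 + 6*z^4 - 13*z^3 - 38*z^2 + 36*z + 56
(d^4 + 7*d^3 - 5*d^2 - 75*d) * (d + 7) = d^5 + 14*d^4 + 44*d^3 - 110*d^2 - 525*d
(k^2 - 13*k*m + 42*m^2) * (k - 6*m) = k^3 - 19*k^2*m + 120*k*m^2 - 252*m^3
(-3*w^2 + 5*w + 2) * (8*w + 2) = -24*w^3 + 34*w^2 + 26*w + 4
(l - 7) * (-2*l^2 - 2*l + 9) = -2*l^3 + 12*l^2 + 23*l - 63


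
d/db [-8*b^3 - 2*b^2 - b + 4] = -24*b^2 - 4*b - 1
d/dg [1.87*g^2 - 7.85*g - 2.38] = 3.74*g - 7.85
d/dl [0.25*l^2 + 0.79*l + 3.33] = 0.5*l + 0.79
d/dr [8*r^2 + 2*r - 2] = 16*r + 2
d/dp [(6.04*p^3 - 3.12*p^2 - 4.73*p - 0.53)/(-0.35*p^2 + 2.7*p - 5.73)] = (-2.114*p^4 + 32.616*p^3 - 113.9071*p^2 + 35.3842*p + 28.5339)/(0.1225*p^4 - 1.89*p^3 + 11.301*p^2 - 30.942*p + 32.8329)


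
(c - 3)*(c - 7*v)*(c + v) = c^3 - 6*c^2*v - 3*c^2 - 7*c*v^2 + 18*c*v + 21*v^2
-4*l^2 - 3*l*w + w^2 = (-4*l + w)*(l + w)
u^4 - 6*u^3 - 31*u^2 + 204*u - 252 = (u - 7)*(u - 3)*(u - 2)*(u + 6)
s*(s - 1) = s^2 - s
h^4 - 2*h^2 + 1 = (h - 1)^2*(h + 1)^2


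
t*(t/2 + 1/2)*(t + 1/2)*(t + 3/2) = t^4/2 + 3*t^3/2 + 11*t^2/8 + 3*t/8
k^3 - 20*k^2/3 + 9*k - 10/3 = (k - 5)*(k - 1)*(k - 2/3)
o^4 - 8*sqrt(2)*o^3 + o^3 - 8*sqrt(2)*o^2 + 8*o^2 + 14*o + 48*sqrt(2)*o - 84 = (o - 2)*(o + 3)*(o - 7*sqrt(2))*(o - sqrt(2))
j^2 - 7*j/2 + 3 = (j - 2)*(j - 3/2)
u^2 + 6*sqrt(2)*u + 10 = (u + sqrt(2))*(u + 5*sqrt(2))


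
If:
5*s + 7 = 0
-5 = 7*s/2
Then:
No Solution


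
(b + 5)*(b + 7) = b^2 + 12*b + 35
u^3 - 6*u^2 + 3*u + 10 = (u - 5)*(u - 2)*(u + 1)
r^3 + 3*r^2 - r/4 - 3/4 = (r - 1/2)*(r + 1/2)*(r + 3)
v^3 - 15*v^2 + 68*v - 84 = (v - 7)*(v - 6)*(v - 2)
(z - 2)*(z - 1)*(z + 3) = z^3 - 7*z + 6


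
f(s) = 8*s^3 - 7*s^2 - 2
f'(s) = 24*s^2 - 14*s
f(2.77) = 114.32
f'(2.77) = 145.37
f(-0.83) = -11.40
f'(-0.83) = 28.15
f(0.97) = -1.28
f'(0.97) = 9.00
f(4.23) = 478.25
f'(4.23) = 370.21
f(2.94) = 140.79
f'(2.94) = 166.29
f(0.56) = -2.79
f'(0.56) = -0.31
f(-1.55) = -48.61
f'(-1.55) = 79.36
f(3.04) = 158.06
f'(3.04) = 179.24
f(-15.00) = -28577.00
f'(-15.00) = 5610.00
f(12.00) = 12814.00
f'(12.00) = 3288.00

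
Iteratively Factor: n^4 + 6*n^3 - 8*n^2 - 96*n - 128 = (n + 4)*(n^3 + 2*n^2 - 16*n - 32) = (n + 2)*(n + 4)*(n^2 - 16) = (n + 2)*(n + 4)^2*(n - 4)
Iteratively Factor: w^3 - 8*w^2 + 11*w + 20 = (w - 4)*(w^2 - 4*w - 5) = (w - 4)*(w + 1)*(w - 5)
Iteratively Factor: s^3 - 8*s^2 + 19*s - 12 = (s - 1)*(s^2 - 7*s + 12) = (s - 3)*(s - 1)*(s - 4)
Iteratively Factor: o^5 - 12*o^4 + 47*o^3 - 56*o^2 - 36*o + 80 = (o + 1)*(o^4 - 13*o^3 + 60*o^2 - 116*o + 80) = (o - 2)*(o + 1)*(o^3 - 11*o^2 + 38*o - 40) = (o - 5)*(o - 2)*(o + 1)*(o^2 - 6*o + 8) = (o - 5)*(o - 4)*(o - 2)*(o + 1)*(o - 2)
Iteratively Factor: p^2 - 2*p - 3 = (p + 1)*(p - 3)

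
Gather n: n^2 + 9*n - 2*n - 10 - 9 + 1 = n^2 + 7*n - 18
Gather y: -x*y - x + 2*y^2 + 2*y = -x + 2*y^2 + y*(2 - x)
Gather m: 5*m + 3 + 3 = 5*m + 6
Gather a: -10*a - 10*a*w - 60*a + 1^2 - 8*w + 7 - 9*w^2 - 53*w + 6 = a*(-10*w - 70) - 9*w^2 - 61*w + 14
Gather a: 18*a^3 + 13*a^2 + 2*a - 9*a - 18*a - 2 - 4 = 18*a^3 + 13*a^2 - 25*a - 6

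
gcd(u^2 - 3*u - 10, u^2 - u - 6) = u + 2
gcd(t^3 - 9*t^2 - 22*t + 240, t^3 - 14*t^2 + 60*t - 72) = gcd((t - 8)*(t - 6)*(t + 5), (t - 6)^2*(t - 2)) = t - 6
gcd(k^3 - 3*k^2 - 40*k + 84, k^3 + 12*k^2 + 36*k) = k + 6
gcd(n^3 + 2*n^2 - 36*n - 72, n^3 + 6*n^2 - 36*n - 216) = n^2 - 36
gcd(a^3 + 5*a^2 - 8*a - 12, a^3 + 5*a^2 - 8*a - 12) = a^3 + 5*a^2 - 8*a - 12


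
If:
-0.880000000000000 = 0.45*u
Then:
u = -1.96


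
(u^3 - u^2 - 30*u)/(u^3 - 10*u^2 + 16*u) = (u^2 - u - 30)/(u^2 - 10*u + 16)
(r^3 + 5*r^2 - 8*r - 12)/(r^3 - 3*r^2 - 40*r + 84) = (r + 1)/(r - 7)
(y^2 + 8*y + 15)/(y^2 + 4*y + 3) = (y + 5)/(y + 1)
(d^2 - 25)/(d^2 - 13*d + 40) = (d + 5)/(d - 8)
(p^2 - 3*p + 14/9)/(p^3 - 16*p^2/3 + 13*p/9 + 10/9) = (3*p - 7)/(3*p^2 - 14*p - 5)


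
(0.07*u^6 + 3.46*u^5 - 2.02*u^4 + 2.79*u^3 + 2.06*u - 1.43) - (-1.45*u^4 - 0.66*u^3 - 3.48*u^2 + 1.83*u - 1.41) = 0.07*u^6 + 3.46*u^5 - 0.57*u^4 + 3.45*u^3 + 3.48*u^2 + 0.23*u - 0.02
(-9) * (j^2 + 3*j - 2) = -9*j^2 - 27*j + 18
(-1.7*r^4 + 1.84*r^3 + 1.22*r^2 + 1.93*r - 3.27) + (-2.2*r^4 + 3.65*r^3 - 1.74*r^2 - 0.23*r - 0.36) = -3.9*r^4 + 5.49*r^3 - 0.52*r^2 + 1.7*r - 3.63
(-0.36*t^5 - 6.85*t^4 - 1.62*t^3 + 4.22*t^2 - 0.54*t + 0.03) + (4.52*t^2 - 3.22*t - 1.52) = -0.36*t^5 - 6.85*t^4 - 1.62*t^3 + 8.74*t^2 - 3.76*t - 1.49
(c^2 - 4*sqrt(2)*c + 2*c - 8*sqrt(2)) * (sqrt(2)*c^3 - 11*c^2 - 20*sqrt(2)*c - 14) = sqrt(2)*c^5 - 19*c^4 + 2*sqrt(2)*c^4 - 38*c^3 + 24*sqrt(2)*c^3 + 48*sqrt(2)*c^2 + 146*c^2 + 56*sqrt(2)*c + 292*c + 112*sqrt(2)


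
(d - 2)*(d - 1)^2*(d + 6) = d^4 + 2*d^3 - 19*d^2 + 28*d - 12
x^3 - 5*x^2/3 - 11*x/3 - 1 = (x - 3)*(x + 1/3)*(x + 1)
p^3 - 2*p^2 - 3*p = p*(p - 3)*(p + 1)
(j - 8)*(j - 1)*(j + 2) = j^3 - 7*j^2 - 10*j + 16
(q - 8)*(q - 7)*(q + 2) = q^3 - 13*q^2 + 26*q + 112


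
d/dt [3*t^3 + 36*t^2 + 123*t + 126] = 9*t^2 + 72*t + 123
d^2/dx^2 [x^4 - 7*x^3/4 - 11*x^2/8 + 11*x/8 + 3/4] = 12*x^2 - 21*x/2 - 11/4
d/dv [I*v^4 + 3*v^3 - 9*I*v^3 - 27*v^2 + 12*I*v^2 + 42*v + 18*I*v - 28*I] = 4*I*v^3 + v^2*(9 - 27*I) + v*(-54 + 24*I) + 42 + 18*I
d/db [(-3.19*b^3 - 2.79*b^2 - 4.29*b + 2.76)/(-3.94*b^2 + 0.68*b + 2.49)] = (12.5686*b^4 - 4.3384*b^3 - 42.6291*b^2 + 7.8546*b - 12.5589)/(15.5236*b^4 - 5.3584*b^3 - 19.1588*b^2 + 3.3864*b + 6.2001)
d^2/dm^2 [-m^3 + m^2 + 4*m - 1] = 2 - 6*m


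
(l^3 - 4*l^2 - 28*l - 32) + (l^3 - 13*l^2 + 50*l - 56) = 2*l^3 - 17*l^2 + 22*l - 88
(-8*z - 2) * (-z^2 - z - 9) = 8*z^3 + 10*z^2 + 74*z + 18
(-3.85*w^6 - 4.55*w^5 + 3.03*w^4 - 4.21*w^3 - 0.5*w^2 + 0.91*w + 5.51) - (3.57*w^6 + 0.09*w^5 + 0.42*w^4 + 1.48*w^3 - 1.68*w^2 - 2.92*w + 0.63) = -7.42*w^6 - 4.64*w^5 + 2.61*w^4 - 5.69*w^3 + 1.18*w^2 + 3.83*w + 4.88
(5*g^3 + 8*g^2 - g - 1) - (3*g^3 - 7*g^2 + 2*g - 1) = 2*g^3 + 15*g^2 - 3*g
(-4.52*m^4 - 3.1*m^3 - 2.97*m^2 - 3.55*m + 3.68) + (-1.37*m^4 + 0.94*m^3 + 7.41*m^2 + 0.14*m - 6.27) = -5.89*m^4 - 2.16*m^3 + 4.44*m^2 - 3.41*m - 2.59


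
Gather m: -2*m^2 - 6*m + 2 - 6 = -2*m^2 - 6*m - 4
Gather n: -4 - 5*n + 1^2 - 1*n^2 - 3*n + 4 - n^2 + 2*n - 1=-2*n^2 - 6*n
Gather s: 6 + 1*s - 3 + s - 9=2*s - 6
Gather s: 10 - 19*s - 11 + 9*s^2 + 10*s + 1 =9*s^2 - 9*s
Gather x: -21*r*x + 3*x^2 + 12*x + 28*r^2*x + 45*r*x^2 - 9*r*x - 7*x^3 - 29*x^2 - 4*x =-7*x^3 + x^2*(45*r - 26) + x*(28*r^2 - 30*r + 8)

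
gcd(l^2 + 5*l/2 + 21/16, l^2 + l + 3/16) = l + 3/4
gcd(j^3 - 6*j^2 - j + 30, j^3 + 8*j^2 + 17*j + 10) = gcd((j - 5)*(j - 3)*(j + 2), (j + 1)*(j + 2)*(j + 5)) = j + 2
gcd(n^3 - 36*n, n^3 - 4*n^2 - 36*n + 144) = n^2 - 36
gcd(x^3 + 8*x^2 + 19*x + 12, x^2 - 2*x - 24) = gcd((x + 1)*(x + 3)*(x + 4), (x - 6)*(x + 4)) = x + 4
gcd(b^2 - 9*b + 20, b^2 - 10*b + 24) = b - 4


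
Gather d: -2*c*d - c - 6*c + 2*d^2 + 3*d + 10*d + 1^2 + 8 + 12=-7*c + 2*d^2 + d*(13 - 2*c) + 21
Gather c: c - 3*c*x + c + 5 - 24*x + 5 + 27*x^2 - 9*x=c*(2 - 3*x) + 27*x^2 - 33*x + 10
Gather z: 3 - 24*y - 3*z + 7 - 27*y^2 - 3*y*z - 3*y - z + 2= -27*y^2 - 27*y + z*(-3*y - 4) + 12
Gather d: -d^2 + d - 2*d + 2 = -d^2 - d + 2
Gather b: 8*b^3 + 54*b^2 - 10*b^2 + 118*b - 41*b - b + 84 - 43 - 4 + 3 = 8*b^3 + 44*b^2 + 76*b + 40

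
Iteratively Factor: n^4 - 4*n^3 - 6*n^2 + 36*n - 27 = (n - 3)*(n^3 - n^2 - 9*n + 9) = (n - 3)^2*(n^2 + 2*n - 3) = (n - 3)^2*(n + 3)*(n - 1)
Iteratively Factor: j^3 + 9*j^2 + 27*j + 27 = (j + 3)*(j^2 + 6*j + 9) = (j + 3)^2*(j + 3)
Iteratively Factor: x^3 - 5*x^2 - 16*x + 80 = (x - 5)*(x^2 - 16) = (x - 5)*(x + 4)*(x - 4)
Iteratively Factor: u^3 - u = (u)*(u^2 - 1) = u*(u - 1)*(u + 1)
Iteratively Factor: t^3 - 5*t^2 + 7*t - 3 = (t - 3)*(t^2 - 2*t + 1) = (t - 3)*(t - 1)*(t - 1)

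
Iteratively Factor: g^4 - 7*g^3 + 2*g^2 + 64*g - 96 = (g - 2)*(g^3 - 5*g^2 - 8*g + 48) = (g - 4)*(g - 2)*(g^2 - g - 12) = (g - 4)^2*(g - 2)*(g + 3)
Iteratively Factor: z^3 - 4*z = (z)*(z^2 - 4) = z*(z + 2)*(z - 2)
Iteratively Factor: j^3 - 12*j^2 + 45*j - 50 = (j - 5)*(j^2 - 7*j + 10) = (j - 5)^2*(j - 2)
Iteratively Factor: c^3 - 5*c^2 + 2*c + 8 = (c - 2)*(c^2 - 3*c - 4) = (c - 2)*(c + 1)*(c - 4)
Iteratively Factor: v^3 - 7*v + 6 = (v - 1)*(v^2 + v - 6) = (v - 1)*(v + 3)*(v - 2)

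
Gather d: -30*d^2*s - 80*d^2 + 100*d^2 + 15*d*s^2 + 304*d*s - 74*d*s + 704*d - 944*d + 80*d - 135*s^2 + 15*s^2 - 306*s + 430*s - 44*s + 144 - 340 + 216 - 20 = d^2*(20 - 30*s) + d*(15*s^2 + 230*s - 160) - 120*s^2 + 80*s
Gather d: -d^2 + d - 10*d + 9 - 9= -d^2 - 9*d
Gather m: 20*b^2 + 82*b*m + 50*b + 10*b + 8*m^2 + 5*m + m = 20*b^2 + 60*b + 8*m^2 + m*(82*b + 6)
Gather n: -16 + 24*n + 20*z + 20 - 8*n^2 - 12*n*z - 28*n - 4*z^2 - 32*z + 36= -8*n^2 + n*(-12*z - 4) - 4*z^2 - 12*z + 40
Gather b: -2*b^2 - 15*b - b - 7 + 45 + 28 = -2*b^2 - 16*b + 66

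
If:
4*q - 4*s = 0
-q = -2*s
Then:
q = 0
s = 0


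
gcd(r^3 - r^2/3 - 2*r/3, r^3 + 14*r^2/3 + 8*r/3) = r^2 + 2*r/3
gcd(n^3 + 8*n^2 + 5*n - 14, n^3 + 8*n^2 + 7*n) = n + 7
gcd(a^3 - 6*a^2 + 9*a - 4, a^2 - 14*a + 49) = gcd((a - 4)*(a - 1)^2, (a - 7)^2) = 1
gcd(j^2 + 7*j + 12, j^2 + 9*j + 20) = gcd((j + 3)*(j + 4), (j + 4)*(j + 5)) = j + 4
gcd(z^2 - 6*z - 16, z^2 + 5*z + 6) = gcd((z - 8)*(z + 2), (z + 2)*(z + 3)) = z + 2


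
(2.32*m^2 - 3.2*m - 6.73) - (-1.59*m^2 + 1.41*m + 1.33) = 3.91*m^2 - 4.61*m - 8.06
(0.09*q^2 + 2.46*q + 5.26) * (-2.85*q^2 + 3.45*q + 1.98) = -0.2565*q^4 - 6.7005*q^3 - 6.3258*q^2 + 23.0178*q + 10.4148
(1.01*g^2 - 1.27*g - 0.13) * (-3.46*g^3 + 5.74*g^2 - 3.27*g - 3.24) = -3.4946*g^5 + 10.1916*g^4 - 10.1427*g^3 + 0.1343*g^2 + 4.5399*g + 0.4212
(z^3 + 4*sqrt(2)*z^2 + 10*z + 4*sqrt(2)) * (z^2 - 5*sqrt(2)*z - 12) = z^5 - sqrt(2)*z^4 - 42*z^3 - 94*sqrt(2)*z^2 - 160*z - 48*sqrt(2)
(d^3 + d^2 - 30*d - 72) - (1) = d^3 + d^2 - 30*d - 73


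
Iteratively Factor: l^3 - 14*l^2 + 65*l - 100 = (l - 5)*(l^2 - 9*l + 20) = (l - 5)^2*(l - 4)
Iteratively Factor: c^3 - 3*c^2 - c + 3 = (c - 1)*(c^2 - 2*c - 3) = (c - 1)*(c + 1)*(c - 3)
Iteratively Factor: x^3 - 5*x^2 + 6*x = (x - 2)*(x^2 - 3*x) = (x - 3)*(x - 2)*(x)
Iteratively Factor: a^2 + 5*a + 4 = (a + 4)*(a + 1)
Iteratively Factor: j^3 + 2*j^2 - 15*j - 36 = (j - 4)*(j^2 + 6*j + 9) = (j - 4)*(j + 3)*(j + 3)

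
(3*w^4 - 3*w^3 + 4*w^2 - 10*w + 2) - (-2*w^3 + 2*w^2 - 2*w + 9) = 3*w^4 - w^3 + 2*w^2 - 8*w - 7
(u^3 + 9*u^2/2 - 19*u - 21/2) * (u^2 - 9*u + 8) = u^5 - 9*u^4/2 - 103*u^3/2 + 393*u^2/2 - 115*u/2 - 84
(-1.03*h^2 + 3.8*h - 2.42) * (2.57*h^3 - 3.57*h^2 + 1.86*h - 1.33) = -2.6471*h^5 + 13.4431*h^4 - 21.7012*h^3 + 17.0773*h^2 - 9.5552*h + 3.2186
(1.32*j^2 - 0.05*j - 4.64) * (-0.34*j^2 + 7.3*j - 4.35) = -0.4488*j^4 + 9.653*j^3 - 4.5294*j^2 - 33.6545*j + 20.184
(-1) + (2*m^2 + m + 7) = 2*m^2 + m + 6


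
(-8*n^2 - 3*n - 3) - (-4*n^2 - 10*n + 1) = -4*n^2 + 7*n - 4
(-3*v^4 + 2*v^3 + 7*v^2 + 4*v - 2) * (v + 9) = -3*v^5 - 25*v^4 + 25*v^3 + 67*v^2 + 34*v - 18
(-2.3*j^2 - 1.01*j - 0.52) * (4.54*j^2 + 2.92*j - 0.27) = -10.442*j^4 - 11.3014*j^3 - 4.689*j^2 - 1.2457*j + 0.1404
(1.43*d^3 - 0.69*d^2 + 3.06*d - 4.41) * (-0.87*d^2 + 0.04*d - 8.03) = -1.2441*d^5 + 0.6575*d^4 - 14.1727*d^3 + 9.4998*d^2 - 24.7482*d + 35.4123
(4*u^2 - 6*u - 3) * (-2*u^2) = -8*u^4 + 12*u^3 + 6*u^2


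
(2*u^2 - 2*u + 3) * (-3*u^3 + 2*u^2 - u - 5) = -6*u^5 + 10*u^4 - 15*u^3 - 2*u^2 + 7*u - 15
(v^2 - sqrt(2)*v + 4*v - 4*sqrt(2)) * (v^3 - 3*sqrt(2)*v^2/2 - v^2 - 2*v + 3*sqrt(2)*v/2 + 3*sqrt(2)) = v^5 - 5*sqrt(2)*v^4/2 + 3*v^4 - 15*sqrt(2)*v^3/2 - 3*v^3 + v^2 + 15*sqrt(2)*v^2 - 18*v + 20*sqrt(2)*v - 24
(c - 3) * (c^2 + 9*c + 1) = c^3 + 6*c^2 - 26*c - 3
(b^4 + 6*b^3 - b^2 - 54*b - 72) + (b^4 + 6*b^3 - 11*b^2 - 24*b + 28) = 2*b^4 + 12*b^3 - 12*b^2 - 78*b - 44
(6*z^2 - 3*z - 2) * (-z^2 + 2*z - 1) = -6*z^4 + 15*z^3 - 10*z^2 - z + 2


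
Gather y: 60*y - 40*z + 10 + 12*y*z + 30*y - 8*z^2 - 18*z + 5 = y*(12*z + 90) - 8*z^2 - 58*z + 15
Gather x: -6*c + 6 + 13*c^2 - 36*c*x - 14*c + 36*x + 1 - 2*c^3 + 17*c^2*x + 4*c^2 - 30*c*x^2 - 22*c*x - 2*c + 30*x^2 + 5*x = -2*c^3 + 17*c^2 - 22*c + x^2*(30 - 30*c) + x*(17*c^2 - 58*c + 41) + 7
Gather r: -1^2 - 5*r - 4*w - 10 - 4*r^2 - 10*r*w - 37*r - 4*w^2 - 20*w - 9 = -4*r^2 + r*(-10*w - 42) - 4*w^2 - 24*w - 20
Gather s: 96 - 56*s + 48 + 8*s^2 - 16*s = 8*s^2 - 72*s + 144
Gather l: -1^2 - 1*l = -l - 1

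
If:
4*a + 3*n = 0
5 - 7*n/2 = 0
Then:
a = -15/14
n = 10/7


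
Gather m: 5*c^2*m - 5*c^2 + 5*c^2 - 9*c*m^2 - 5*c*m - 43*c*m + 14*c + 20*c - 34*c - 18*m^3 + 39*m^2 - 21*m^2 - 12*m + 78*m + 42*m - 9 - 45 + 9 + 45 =-18*m^3 + m^2*(18 - 9*c) + m*(5*c^2 - 48*c + 108)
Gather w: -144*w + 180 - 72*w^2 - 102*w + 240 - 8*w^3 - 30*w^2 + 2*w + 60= -8*w^3 - 102*w^2 - 244*w + 480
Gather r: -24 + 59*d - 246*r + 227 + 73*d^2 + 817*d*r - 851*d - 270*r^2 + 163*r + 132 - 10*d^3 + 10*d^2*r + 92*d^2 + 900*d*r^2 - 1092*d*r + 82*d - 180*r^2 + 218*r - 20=-10*d^3 + 165*d^2 - 710*d + r^2*(900*d - 450) + r*(10*d^2 - 275*d + 135) + 315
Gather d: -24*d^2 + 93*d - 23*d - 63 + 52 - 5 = -24*d^2 + 70*d - 16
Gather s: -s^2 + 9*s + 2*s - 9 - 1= -s^2 + 11*s - 10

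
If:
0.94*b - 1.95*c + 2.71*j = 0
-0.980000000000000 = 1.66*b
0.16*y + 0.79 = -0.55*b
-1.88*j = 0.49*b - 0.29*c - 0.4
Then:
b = -0.59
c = 0.29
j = 0.41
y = -2.91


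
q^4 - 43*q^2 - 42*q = q*(q - 7)*(q + 1)*(q + 6)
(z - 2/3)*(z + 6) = z^2 + 16*z/3 - 4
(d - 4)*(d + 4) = d^2 - 16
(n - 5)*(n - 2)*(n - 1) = n^3 - 8*n^2 + 17*n - 10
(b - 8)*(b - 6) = b^2 - 14*b + 48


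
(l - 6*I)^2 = l^2 - 12*I*l - 36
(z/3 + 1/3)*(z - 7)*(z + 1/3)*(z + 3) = z^4/3 - 8*z^3/9 - 26*z^2/3 - 88*z/9 - 7/3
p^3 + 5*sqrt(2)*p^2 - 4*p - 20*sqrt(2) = (p - 2)*(p + 2)*(p + 5*sqrt(2))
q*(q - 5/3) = q^2 - 5*q/3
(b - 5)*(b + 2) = b^2 - 3*b - 10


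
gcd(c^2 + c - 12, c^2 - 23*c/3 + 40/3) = 1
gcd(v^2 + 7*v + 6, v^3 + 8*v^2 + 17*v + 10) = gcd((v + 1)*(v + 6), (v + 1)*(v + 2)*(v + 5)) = v + 1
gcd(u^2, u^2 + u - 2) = 1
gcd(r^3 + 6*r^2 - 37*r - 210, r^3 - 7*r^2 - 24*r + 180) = r^2 - r - 30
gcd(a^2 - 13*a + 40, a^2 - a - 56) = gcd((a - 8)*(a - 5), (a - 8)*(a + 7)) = a - 8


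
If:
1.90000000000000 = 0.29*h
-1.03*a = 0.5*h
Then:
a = -3.18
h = 6.55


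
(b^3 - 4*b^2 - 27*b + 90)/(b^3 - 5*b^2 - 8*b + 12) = (b^2 + 2*b - 15)/(b^2 + b - 2)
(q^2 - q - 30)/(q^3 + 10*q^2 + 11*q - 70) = (q - 6)/(q^2 + 5*q - 14)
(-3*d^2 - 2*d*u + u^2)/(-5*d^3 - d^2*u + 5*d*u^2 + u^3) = (-3*d + u)/(-5*d^2 + 4*d*u + u^2)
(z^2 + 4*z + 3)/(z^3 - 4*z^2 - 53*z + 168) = (z^2 + 4*z + 3)/(z^3 - 4*z^2 - 53*z + 168)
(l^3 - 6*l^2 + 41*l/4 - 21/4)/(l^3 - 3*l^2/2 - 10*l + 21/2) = (l - 3/2)/(l + 3)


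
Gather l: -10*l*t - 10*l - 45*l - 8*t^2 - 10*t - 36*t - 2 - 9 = l*(-10*t - 55) - 8*t^2 - 46*t - 11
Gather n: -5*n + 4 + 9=13 - 5*n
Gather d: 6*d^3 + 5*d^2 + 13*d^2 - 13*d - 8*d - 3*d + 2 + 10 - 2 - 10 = 6*d^3 + 18*d^2 - 24*d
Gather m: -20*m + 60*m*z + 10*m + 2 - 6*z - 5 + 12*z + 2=m*(60*z - 10) + 6*z - 1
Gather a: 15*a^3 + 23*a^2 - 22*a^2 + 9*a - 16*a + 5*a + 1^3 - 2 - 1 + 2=15*a^3 + a^2 - 2*a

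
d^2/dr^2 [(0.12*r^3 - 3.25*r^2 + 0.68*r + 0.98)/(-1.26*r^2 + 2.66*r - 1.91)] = (7.105427357601e-15*r^4 + 18.505704*r^3 - 52.605756*r^2 + 26.899704*r + 7.651794)/(2.000376*r^6 - 12.669048*r^5 + 35.842716*r^4 - 57.230432*r^3 + 54.333006*r^2 - 29.111838*r + 6.967871)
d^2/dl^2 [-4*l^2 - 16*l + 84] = -8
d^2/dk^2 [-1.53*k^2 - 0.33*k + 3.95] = -3.06000000000000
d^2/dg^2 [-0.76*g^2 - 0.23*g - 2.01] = -1.52000000000000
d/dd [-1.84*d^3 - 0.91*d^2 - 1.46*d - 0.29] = -5.52*d^2 - 1.82*d - 1.46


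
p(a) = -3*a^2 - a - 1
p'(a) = -6*a - 1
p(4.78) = -74.33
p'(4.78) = -29.68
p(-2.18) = -13.08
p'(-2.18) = 12.08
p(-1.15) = -3.82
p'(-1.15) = 5.90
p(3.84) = -49.08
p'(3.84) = -24.04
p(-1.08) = -3.42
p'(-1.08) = 5.48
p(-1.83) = -9.22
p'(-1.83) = 9.98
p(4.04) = -54.00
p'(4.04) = -25.24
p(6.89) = -150.31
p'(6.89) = -42.34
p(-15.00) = -661.00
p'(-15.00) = 89.00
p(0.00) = -1.00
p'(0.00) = -1.00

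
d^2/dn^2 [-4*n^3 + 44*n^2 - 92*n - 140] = 88 - 24*n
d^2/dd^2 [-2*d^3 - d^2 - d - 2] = -12*d - 2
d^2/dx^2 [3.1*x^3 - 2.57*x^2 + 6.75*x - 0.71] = 18.6*x - 5.14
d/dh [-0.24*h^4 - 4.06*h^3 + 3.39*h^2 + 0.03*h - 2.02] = -0.96*h^3 - 12.18*h^2 + 6.78*h + 0.03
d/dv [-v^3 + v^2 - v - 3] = -3*v^2 + 2*v - 1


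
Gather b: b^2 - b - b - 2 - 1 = b^2 - 2*b - 3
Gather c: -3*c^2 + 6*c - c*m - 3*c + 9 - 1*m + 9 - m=-3*c^2 + c*(3 - m) - 2*m + 18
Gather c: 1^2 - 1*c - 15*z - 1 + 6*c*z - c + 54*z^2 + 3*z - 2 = c*(6*z - 2) + 54*z^2 - 12*z - 2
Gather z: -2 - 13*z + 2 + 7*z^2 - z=7*z^2 - 14*z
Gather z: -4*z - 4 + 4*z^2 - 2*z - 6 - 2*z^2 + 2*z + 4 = 2*z^2 - 4*z - 6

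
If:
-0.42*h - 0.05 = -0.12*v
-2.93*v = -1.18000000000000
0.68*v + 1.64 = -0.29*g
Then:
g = -6.60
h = -0.00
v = 0.40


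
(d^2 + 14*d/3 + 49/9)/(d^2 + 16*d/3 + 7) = (d + 7/3)/(d + 3)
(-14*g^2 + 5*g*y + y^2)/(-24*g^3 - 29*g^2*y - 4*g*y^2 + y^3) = (14*g^2 - 5*g*y - y^2)/(24*g^3 + 29*g^2*y + 4*g*y^2 - y^3)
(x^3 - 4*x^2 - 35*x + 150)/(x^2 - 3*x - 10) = (x^2 + x - 30)/(x + 2)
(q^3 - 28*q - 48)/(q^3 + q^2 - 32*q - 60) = (q + 4)/(q + 5)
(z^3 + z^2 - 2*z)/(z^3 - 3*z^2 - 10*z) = (z - 1)/(z - 5)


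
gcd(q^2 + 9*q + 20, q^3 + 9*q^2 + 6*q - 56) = q + 4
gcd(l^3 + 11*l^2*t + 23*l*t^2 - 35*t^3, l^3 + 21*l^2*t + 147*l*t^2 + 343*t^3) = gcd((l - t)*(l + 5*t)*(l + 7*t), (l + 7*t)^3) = l + 7*t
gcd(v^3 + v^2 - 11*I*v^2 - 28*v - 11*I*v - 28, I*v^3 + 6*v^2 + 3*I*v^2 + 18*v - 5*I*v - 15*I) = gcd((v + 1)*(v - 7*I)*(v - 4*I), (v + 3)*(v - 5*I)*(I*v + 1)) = 1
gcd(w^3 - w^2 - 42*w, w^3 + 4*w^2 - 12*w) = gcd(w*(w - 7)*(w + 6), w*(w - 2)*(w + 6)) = w^2 + 6*w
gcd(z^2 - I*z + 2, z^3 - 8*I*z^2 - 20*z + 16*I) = z - 2*I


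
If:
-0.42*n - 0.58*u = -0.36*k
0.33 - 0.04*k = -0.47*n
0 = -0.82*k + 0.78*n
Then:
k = -0.73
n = -0.76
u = 0.10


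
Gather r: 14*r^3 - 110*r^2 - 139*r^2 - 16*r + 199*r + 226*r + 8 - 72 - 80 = 14*r^3 - 249*r^2 + 409*r - 144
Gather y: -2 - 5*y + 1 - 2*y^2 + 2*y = -2*y^2 - 3*y - 1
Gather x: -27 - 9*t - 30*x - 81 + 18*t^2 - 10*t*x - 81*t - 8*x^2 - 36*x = 18*t^2 - 90*t - 8*x^2 + x*(-10*t - 66) - 108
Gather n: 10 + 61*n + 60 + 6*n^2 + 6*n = 6*n^2 + 67*n + 70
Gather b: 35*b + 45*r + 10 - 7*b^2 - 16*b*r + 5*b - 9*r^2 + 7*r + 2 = -7*b^2 + b*(40 - 16*r) - 9*r^2 + 52*r + 12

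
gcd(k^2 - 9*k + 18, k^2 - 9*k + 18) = k^2 - 9*k + 18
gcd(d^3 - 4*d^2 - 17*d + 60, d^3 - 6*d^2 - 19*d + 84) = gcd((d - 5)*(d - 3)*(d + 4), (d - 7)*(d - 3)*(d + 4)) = d^2 + d - 12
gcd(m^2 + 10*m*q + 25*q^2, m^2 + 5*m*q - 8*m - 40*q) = m + 5*q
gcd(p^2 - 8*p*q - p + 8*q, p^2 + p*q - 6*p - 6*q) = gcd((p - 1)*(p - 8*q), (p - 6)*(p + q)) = 1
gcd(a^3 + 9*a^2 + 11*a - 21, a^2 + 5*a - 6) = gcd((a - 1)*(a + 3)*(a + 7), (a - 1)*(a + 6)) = a - 1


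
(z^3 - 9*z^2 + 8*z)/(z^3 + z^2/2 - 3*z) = 2*(z^2 - 9*z + 8)/(2*z^2 + z - 6)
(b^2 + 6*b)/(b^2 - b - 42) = b/(b - 7)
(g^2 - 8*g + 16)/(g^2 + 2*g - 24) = (g - 4)/(g + 6)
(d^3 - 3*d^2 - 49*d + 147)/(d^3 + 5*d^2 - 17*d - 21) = (d - 7)/(d + 1)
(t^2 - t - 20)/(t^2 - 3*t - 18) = (-t^2 + t + 20)/(-t^2 + 3*t + 18)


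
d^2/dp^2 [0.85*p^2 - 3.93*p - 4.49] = 1.70000000000000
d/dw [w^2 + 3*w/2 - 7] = 2*w + 3/2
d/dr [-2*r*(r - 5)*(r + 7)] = -6*r^2 - 8*r + 70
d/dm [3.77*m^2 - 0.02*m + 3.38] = 7.54*m - 0.02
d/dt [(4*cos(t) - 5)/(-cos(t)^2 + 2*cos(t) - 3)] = 2*(5*cos(t) - cos(2*t))*sin(t)/(cos(t)^2 - 2*cos(t) + 3)^2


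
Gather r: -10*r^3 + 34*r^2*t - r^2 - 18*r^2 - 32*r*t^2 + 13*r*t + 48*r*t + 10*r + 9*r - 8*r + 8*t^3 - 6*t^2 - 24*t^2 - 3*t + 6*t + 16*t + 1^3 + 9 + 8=-10*r^3 + r^2*(34*t - 19) + r*(-32*t^2 + 61*t + 11) + 8*t^3 - 30*t^2 + 19*t + 18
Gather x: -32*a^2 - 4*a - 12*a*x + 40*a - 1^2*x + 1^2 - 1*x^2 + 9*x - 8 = -32*a^2 + 36*a - x^2 + x*(8 - 12*a) - 7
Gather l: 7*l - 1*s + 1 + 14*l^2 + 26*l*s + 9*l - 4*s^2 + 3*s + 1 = 14*l^2 + l*(26*s + 16) - 4*s^2 + 2*s + 2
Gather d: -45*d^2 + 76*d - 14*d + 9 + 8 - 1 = -45*d^2 + 62*d + 16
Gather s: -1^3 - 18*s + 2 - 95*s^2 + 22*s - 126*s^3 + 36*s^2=-126*s^3 - 59*s^2 + 4*s + 1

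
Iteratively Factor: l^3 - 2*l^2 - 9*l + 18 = (l - 3)*(l^2 + l - 6) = (l - 3)*(l + 3)*(l - 2)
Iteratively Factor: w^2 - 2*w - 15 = (w + 3)*(w - 5)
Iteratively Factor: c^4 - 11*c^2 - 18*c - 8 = (c + 1)*(c^3 - c^2 - 10*c - 8) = (c + 1)^2*(c^2 - 2*c - 8) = (c + 1)^2*(c + 2)*(c - 4)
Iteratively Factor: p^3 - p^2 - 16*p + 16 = (p + 4)*(p^2 - 5*p + 4) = (p - 1)*(p + 4)*(p - 4)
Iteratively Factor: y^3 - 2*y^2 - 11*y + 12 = (y + 3)*(y^2 - 5*y + 4) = (y - 4)*(y + 3)*(y - 1)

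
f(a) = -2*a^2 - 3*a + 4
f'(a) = -4*a - 3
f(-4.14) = -17.86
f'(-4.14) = 13.56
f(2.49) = -15.87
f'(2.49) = -12.96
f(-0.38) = 4.85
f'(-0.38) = -1.48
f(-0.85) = 5.10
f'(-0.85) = 0.40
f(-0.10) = 4.28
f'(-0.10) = -2.60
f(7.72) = -138.36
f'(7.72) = -33.88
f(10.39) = -243.07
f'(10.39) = -44.56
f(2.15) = -11.70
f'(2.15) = -11.60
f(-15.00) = -401.00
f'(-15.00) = 57.00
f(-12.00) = -248.00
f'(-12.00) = 45.00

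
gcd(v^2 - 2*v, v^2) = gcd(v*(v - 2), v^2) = v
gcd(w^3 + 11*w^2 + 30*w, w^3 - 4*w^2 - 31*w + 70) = w + 5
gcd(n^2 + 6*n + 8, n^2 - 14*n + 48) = 1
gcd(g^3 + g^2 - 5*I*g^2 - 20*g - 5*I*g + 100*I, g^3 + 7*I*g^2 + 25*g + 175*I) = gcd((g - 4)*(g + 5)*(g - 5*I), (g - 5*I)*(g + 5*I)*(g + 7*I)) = g - 5*I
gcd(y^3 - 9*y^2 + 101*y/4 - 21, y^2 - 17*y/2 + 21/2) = y - 3/2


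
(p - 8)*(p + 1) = p^2 - 7*p - 8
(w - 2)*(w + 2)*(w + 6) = w^3 + 6*w^2 - 4*w - 24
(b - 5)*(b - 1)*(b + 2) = b^3 - 4*b^2 - 7*b + 10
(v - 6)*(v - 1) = v^2 - 7*v + 6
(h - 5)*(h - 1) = h^2 - 6*h + 5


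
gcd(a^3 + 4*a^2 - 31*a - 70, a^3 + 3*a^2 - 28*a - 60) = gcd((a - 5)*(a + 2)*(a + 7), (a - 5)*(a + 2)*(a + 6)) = a^2 - 3*a - 10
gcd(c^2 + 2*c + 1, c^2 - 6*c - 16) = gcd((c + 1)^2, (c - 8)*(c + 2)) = 1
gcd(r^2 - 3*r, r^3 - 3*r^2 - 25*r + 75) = r - 3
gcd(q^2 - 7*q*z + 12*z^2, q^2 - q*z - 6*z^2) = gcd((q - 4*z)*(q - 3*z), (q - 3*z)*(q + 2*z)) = -q + 3*z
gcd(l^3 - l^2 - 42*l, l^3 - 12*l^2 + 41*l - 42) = l - 7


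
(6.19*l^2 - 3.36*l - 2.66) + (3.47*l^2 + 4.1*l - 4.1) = 9.66*l^2 + 0.74*l - 6.76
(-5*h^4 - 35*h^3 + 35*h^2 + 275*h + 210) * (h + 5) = -5*h^5 - 60*h^4 - 140*h^3 + 450*h^2 + 1585*h + 1050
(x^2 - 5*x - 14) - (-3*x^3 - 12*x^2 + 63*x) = 3*x^3 + 13*x^2 - 68*x - 14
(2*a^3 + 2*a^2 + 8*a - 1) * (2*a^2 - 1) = 4*a^5 + 4*a^4 + 14*a^3 - 4*a^2 - 8*a + 1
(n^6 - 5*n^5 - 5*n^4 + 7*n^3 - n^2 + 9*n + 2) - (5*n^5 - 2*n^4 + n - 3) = n^6 - 10*n^5 - 3*n^4 + 7*n^3 - n^2 + 8*n + 5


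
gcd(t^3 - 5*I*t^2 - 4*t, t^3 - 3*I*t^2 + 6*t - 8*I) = t^2 - 5*I*t - 4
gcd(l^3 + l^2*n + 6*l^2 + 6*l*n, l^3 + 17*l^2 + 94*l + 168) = l + 6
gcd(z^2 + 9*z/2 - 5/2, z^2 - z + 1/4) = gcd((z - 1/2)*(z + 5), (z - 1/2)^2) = z - 1/2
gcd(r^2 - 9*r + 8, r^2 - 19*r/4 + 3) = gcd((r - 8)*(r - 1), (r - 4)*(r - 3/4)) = 1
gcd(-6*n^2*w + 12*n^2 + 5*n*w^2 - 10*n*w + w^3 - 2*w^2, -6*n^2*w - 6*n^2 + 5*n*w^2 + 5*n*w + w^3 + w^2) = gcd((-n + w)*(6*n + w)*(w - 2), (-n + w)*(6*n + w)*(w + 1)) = -6*n^2 + 5*n*w + w^2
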